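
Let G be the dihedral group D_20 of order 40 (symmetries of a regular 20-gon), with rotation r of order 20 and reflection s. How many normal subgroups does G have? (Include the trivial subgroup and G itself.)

9

G has 48 subgroups. Checking conjugation-invariance by order — order 1: 1/1 normal; order 2: 1/21 normal; order 4: 1/11 normal; order 5: 1/1 normal; order 8: 0/5 normal; order 10: 1/5 normal; order 20: 3/3 normal; order 40: 1/1 normal.
Total normal subgroups: 9.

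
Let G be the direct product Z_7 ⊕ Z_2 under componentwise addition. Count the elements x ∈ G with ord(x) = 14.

6

An element (a,b) has order lcm(ord(a), ord(b)); count pairs with lcm equal to 14.
Enumerating gives 6 such elements.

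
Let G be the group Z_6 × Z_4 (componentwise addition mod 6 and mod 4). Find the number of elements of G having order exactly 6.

6

An element (a,b) has order lcm(ord(a), ord(b)); count pairs with lcm equal to 6.
Enumerating gives 6 such elements.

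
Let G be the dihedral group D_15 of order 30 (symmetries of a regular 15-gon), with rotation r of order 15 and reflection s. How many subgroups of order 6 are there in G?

5

|G| = 30 and 6 | 30, so subgroups of order 6 are possible by Lagrange.
The subgroups of order 6 are: {e, r^5, r^10, s, r^5s, r^10s}; {e, r^5, r^10, rs, r^6s, r^11s}; {e, r^5, r^10, r^2s, r^7s, r^12s}; {e, r^5, r^10, r^3s, r^8s, r^13s}; … (5 in all).
So G has 5 subgroups of order 6.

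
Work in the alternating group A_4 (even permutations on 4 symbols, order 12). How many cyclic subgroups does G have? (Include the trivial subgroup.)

A cyclic subgroup of order d is generated by each of its φ(d) elements of order d, so the cyclic subgroups of order d number (#elements of order d)/φ(d).
Cyclic subgroups by order — order 1: 1; order 2: 3; order 3: 4.
Total: 8.

8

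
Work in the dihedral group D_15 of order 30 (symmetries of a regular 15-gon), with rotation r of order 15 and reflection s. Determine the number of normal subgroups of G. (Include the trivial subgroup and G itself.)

5

G has 28 subgroups. Checking conjugation-invariance by order — order 1: 1/1 normal; order 2: 0/15 normal; order 3: 1/1 normal; order 5: 1/1 normal; order 6: 0/5 normal; order 10: 0/3 normal; order 15: 1/1 normal; order 30: 1/1 normal.
Total normal subgroups: 5.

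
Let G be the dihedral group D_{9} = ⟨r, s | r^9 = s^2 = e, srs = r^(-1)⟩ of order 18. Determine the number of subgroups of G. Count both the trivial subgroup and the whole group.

16

|G| = 18, so by Lagrange every subgroup order divides 18. Divisors: 1, 2, 3, 6, 9, 18.
Subgroups by order — order 1: 1; order 2: 9; order 3: 1; order 6: 3; order 9: 1; order 18: 1.
Total: 1 + 9 + 1 + 3 + 1 + 1 = 16.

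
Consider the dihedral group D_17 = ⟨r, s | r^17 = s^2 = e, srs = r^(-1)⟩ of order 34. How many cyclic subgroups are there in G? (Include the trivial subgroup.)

19

Group the elements of G by the cyclic subgroup they generate; each cyclic subgroup of order d accounts for φ(d) elements.
Cyclic subgroups by order — order 1: 1; order 2: 17; order 17: 1.
Total: 19.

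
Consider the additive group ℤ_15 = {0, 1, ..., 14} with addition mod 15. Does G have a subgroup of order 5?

5 | 15. A subgroup of order 5 is {0, 3, 6, 9, 12}.

Yes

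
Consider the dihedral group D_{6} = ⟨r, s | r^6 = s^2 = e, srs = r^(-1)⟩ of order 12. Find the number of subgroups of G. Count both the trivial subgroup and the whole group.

16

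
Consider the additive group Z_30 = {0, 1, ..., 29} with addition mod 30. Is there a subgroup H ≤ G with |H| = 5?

Yes

5 | 30. A subgroup of order 5 is {0, 6, 12, 18, 24}.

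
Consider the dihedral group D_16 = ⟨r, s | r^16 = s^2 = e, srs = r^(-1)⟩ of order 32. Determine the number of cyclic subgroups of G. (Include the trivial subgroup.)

Group the elements of G by the cyclic subgroup they generate; each cyclic subgroup of order d accounts for φ(d) elements.
Cyclic subgroups by order — order 1: 1; order 2: 17; order 4: 1; order 8: 1; order 16: 1.
Total: 21.

21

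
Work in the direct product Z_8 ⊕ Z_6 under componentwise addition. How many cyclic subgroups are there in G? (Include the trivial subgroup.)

16

A cyclic subgroup of order d is generated by each of its φ(d) elements of order d, so the cyclic subgroups of order d number (#elements of order d)/φ(d).
Cyclic subgroups by order — order 1: 1; order 2: 3; order 3: 1; order 4: 2; order 6: 3; order 8: 2; order 12: 2; order 24: 2.
Total: 16.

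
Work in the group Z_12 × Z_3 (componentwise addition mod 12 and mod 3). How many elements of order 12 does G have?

16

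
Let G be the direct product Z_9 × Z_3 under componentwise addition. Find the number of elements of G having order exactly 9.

18

An element (a,b) has order lcm(ord(a), ord(b)); count pairs with lcm equal to 9.
Enumerating gives 18 such elements.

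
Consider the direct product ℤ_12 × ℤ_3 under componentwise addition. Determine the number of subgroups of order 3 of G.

4

|G| = 36 and 3 | 36, so subgroups of order 3 are possible by Lagrange.
The subgroups of order 3 are: {(0,0), (0,1), (0,2)}; {(0,0), (4,0), (8,0)}; {(0,0), (4,1), (8,2)}; {(0,0), (4,2), (8,1)}.
So G has 4 subgroups of order 3.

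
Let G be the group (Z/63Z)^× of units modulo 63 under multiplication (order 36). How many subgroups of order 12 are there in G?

|G| = 36 and 12 | 36, so subgroups of order 12 are possible by Lagrange.
The subgroups of order 12 are: {1, 8, 10, 17, 19, 26, 37, 44, 46, 53, 55, 62}; {1, 5, 8, 11, 23, 25, 38, 40, 52, 55, 58, 62}; {1, 8, 13, 20, 22, 29, 34, 41, 43, 50, 55, 62}; {1, 2, 4, 8, 16, 31, 32, 47, 55, 59, 61, 62}.
So G has 4 subgroups of order 12.

4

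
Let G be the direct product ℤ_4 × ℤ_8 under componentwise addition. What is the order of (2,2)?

The order of (2,2) in Z_4 × Z_8 is lcm(ord(2) in Z_4, ord(2) in Z_8).
ord(2) = 2 and ord(2) = 4, so |⟨(2,2)⟩| = lcm(2, 4) = 4.

4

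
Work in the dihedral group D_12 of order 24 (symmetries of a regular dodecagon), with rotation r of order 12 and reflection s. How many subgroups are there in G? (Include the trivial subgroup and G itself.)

34

|G| = 24, so by Lagrange every subgroup order divides 24. Divisors: 1, 2, 3, 4, 6, 8, 12, 24.
Subgroups by order — order 1: 1; order 2: 13; order 3: 1; order 4: 7; order 6: 5; order 8: 3; order 12: 3; order 24: 1.
Total: 1 + 13 + 1 + 7 + 5 + 3 + 3 + 1 = 34.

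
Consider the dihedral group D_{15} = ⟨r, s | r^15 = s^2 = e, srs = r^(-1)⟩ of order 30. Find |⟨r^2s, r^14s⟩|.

|⟨r^2s⟩| = 2 and |⟨r^14s⟩| = 2, so |H| is a multiple of lcm(2, 2) = 2 and divides |G| = 30.
Closing under the operation: H = {e, r^3, r^6, r^9, r^12, r^2s, r^5s, r^8s, r^11s, r^14s}, so |H| = 10.

10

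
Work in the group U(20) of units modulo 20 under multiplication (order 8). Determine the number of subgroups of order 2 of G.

3

|G| = 8 and 2 | 8, so subgroups of order 2 are possible by Lagrange.
The subgroups of order 2 are: {1, 11}; {1, 19}; {1, 9}.
So G has 3 subgroups of order 2.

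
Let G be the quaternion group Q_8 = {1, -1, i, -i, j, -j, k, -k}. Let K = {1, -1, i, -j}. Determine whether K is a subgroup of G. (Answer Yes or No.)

No

i ∈ K but its inverse -i ∉ K, so K is not a subgroup.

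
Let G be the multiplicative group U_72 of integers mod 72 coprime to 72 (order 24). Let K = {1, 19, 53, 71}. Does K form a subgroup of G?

Yes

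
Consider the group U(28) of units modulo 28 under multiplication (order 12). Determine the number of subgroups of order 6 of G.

|G| = 12 and 6 | 12, so subgroups of order 6 are possible by Lagrange.
The subgroups of order 6 are: {1, 9, 11, 15, 23, 25}; {1, 5, 9, 13, 17, 25}; {1, 3, 9, 19, 25, 27}.
So G has 3 subgroups of order 6.

3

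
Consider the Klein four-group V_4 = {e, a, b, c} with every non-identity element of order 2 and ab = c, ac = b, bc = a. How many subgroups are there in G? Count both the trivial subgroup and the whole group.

5

|G| = 4, so by Lagrange every subgroup order divides 4. Divisors: 1, 2, 4.
Subgroups by order — order 1: 1; order 2: 3; order 4: 1.
Total: 1 + 3 + 1 = 5.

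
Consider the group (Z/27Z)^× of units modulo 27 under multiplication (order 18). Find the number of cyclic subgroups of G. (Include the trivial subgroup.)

6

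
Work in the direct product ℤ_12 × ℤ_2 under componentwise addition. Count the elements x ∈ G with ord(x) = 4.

4

An element (a,b) has order lcm(ord(a), ord(b)); count pairs with lcm equal to 4.
Enumerating gives 4 such elements.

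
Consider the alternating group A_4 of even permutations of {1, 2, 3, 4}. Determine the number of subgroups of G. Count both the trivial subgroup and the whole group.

|G| = 12, so by Lagrange every subgroup order divides 12. Divisors: 1, 2, 3, 4, 6, 12.
Subgroups by order — order 1: 1; order 2: 3; order 3: 4; order 4: 1; order 6: 0; order 12: 1.
Total: 1 + 3 + 4 + 1 + 0 + 1 = 10.

10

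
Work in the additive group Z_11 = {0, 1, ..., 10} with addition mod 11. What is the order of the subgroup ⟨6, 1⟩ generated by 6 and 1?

11

|⟨6⟩| = 11 and |⟨1⟩| = 11, so |H| is a multiple of lcm(11, 11) = 11 and divides |G| = 11.
Closing {6, 1} under the group operation gives all of G, so |H| = 11.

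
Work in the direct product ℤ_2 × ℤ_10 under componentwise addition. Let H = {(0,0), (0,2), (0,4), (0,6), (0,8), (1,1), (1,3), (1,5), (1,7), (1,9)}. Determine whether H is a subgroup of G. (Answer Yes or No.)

|H| = 10 divides |G| = 20, consistent with Lagrange.
H contains the identity, every element's inverse is in H, and H is closed under +: it is a subgroup.
In fact H = ⟨(1,1)⟩.

Yes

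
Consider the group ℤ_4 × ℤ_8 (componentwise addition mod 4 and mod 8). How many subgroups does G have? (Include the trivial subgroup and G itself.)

22

|G| = 32, so by Lagrange every subgroup order divides 32. Divisors: 1, 2, 4, 8, 16, 32.
Subgroups by order — order 1: 1; order 2: 3; order 4: 7; order 8: 7; order 16: 3; order 32: 1.
Total: 1 + 3 + 7 + 7 + 3 + 1 = 22.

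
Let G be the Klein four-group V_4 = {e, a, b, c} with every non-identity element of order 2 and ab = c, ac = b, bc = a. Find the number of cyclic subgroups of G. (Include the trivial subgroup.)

4

Each element a generates a cyclic subgroup ⟨a⟩; distinct elements may generate the same one (a cyclic group of order d has φ(d) generators).
Cyclic subgroups by order — order 1: 1; order 2: 3.
Total: 4.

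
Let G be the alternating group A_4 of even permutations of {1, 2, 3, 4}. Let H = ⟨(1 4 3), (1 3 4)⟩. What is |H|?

3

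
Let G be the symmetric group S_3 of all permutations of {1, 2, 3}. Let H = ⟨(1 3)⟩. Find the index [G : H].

3

|⟨(1 3)⟩| = 2 and |G| = 6.
By Lagrange, [G : H] = |G|/|H| = 6/2 = 3.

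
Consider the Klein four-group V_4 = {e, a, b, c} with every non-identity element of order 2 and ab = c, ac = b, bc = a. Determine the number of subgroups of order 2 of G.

|G| = 4 and 2 | 4, so subgroups of order 2 are possible by Lagrange.
The subgroups of order 2 are: {e, a}; {e, b}; {e, c}.
So G has 3 subgroups of order 2.

3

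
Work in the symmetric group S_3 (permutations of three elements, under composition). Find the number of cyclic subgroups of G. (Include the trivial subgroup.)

5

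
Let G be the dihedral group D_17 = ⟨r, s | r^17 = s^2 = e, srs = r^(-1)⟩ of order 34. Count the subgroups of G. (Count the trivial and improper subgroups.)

|G| = 34, so by Lagrange every subgroup order divides 34. Divisors: 1, 2, 17, 34.
Subgroups by order — order 1: 1; order 2: 17; order 17: 1; order 34: 1.
Total: 1 + 17 + 1 + 1 = 20.

20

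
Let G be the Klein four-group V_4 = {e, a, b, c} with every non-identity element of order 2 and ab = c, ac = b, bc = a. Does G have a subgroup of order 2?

Yes

2 | 4. A subgroup of order 2 is {e, a}.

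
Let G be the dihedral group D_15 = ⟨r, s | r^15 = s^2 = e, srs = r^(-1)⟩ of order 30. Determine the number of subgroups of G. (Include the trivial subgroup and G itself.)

|G| = 30, so by Lagrange every subgroup order divides 30. Divisors: 1, 2, 3, 5, 6, 10, 15, 30.
Subgroups by order — order 1: 1; order 2: 15; order 3: 1; order 5: 1; order 6: 5; order 10: 3; order 15: 1; order 30: 1.
Total: 1 + 15 + 1 + 1 + 5 + 3 + 1 + 1 = 28.

28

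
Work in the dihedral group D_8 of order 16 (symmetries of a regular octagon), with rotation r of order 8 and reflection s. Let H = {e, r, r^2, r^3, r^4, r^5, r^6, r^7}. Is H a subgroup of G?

Yes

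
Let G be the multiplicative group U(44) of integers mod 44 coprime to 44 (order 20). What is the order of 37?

5

Compute successive powers of 37 mod 44: 37, 5, 9, 25, 1; 37^5 ≡ 1 (mod 44).
So |⟨37⟩| = 5.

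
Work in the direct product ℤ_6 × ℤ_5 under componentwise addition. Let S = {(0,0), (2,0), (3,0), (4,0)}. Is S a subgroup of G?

|S| = 4 does not divide |G| = 30, so by Lagrange S is not a subgroup.

No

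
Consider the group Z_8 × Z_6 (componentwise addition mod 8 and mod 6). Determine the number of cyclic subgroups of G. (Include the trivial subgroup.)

Each element a generates a cyclic subgroup ⟨a⟩; distinct elements may generate the same one (a cyclic group of order d has φ(d) generators).
Cyclic subgroups by order — order 1: 1; order 2: 3; order 3: 1; order 4: 2; order 6: 3; order 8: 2; order 12: 2; order 24: 2.
Total: 16.

16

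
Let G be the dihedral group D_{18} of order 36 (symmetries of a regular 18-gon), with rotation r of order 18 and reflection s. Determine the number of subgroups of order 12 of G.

3

|G| = 36 and 12 | 36, so subgroups of order 12 are possible by Lagrange.
The subgroups of order 12 are: {e, r^3, r^6, r^9, r^12, r^15, rs, r^4s, r^7s, r^10s, r^13s, r^16s}; {e, r^3, r^6, r^9, r^12, r^15, r^2s, r^5s, r^8s, r^11s, r^14s, r^17s}; {e, r^3, r^6, r^9, r^12, r^15, s, r^3s, r^6s, r^9s, r^12s, r^15s}.
So G has 3 subgroups of order 12.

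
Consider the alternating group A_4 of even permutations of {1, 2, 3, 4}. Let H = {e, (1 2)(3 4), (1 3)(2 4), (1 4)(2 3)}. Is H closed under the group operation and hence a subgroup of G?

Yes

|H| = 4 divides |G| = 12, consistent with Lagrange.
H contains the identity, every element's inverse is in H, and H is closed under ∘: it is a subgroup.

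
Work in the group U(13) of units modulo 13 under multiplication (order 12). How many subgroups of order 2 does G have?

|G| = 12 and 2 | 12, so subgroups of order 2 are possible by Lagrange.
The subgroups of order 2 are: {1, 12}.
So G has 1 subgroup of order 2.

1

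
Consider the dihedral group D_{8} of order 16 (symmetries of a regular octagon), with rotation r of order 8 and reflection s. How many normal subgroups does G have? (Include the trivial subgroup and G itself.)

G has 19 subgroups. Checking conjugation-invariance by order — order 1: 1/1 normal; order 2: 1/9 normal; order 4: 1/5 normal; order 8: 3/3 normal; order 16: 1/1 normal.
Total normal subgroups: 7.

7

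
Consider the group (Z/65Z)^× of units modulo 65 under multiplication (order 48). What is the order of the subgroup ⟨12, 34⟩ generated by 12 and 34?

|⟨12⟩| = 4 and |⟨34⟩| = 4, so |H| is a multiple of lcm(4, 4) = 4 and divides |G| = 48.
Closing under the operation: H = {1, 8, 12, 14, 18, 21, 27, 31, 34, 38, 44, 47, 51, 53, 57, 64}, so |H| = 16.

16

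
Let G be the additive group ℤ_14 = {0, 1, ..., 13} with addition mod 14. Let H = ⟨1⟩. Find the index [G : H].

1

|⟨1⟩| = 14 and |G| = 14.
By Lagrange, [G : H] = |G|/|H| = 14/14 = 1.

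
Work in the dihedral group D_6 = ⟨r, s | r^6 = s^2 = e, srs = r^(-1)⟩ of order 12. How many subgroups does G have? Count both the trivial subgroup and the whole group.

|G| = 12, so by Lagrange every subgroup order divides 12. Divisors: 1, 2, 3, 4, 6, 12.
Subgroups by order — order 1: 1; order 2: 7; order 3: 1; order 4: 3; order 6: 3; order 12: 1.
Total: 1 + 7 + 1 + 3 + 3 + 1 = 16.

16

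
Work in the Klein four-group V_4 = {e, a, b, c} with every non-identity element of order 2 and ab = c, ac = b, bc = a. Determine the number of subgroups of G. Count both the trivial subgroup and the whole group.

5

|G| = 4, so by Lagrange every subgroup order divides 4. Divisors: 1, 2, 4.
Subgroups by order — order 1: 1; order 2: 3; order 4: 1.
Total: 1 + 3 + 1 = 5.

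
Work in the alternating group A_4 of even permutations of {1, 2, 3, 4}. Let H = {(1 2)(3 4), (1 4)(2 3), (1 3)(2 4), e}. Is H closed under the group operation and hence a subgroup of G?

|H| = 4 divides |G| = 12, consistent with Lagrange.
H contains the identity, every element's inverse is in H, and H is closed under ∘: it is a subgroup.

Yes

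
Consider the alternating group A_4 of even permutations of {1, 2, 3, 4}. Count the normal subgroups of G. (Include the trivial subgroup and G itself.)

3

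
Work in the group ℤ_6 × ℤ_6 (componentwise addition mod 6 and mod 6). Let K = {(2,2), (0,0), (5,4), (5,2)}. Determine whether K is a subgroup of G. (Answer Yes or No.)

(5,4) ∈ K but its inverse (1,2) ∉ K, so K is not a subgroup.

No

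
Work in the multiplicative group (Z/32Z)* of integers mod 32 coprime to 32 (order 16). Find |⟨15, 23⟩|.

|⟨15⟩| = 2 and |⟨23⟩| = 4, so |H| is a multiple of lcm(2, 4) = 4 and divides |G| = 16.
Closing under the operation: H = {1, 7, 9, 15, 17, 23, 25, 31}, so |H| = 8.

8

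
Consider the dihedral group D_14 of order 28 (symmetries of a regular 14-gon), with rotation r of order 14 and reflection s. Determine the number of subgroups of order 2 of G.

15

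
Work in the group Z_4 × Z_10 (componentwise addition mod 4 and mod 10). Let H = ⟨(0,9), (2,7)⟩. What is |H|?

20

|⟨(0,9)⟩| = 10 and |⟨(2,7)⟩| = 10, so |H| is a multiple of lcm(10, 10) = 10 and divides |G| = 40.
Closing under the operation: H = {(0,0), (0,1), (0,2), (0,3), (0,4), (0,5), (0,6), (0,7), (0,8), (0,9), (2,0), (2,1), (2,2), (2,3), (2,4), (2,5), (2,6), (2,7), (2,8), (2,9)}, so |H| = 20.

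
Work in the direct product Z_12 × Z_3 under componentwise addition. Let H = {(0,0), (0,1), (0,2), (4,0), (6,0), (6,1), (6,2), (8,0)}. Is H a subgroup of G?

|H| = 8 does not divide |G| = 36, so by Lagrange H is not a subgroup.

No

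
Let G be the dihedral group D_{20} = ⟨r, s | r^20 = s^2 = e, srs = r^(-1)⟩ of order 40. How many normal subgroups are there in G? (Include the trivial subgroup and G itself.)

G has 48 subgroups. Checking conjugation-invariance by order — order 1: 1/1 normal; order 2: 1/21 normal; order 4: 1/11 normal; order 5: 1/1 normal; order 8: 0/5 normal; order 10: 1/5 normal; order 20: 3/3 normal; order 40: 1/1 normal.
Total normal subgroups: 9.

9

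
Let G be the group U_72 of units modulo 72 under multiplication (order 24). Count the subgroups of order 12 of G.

|G| = 24 and 12 | 24, so subgroups of order 12 are possible by Lagrange.
The subgroups of order 12 are: {1, 11, 13, 23, 25, 35, 37, 47, 49, 59, 61, 71}; {1, 11, 17, 19, 25, 35, 41, 43, 49, 59, 65, 67}; {1, 5, 7, 11, 25, 29, 31, 35, 49, 53, 55, 59}; {1, 5, 13, 17, 25, 29, 37, 41, 49, 53, 61, 65}; … (7 in all).
So G has 7 subgroups of order 12.

7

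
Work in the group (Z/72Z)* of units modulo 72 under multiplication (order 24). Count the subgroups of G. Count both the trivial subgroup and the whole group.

|G| = 24, so by Lagrange every subgroup order divides 24. Divisors: 1, 2, 3, 4, 6, 8, 12, 24.
Subgroups by order — order 1: 1; order 2: 7; order 3: 1; order 4: 7; order 6: 7; order 8: 1; order 12: 7; order 24: 1.
Total: 1 + 7 + 1 + 7 + 7 + 1 + 7 + 1 = 32.

32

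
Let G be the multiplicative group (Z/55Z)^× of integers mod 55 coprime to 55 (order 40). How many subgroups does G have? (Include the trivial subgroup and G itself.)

16

|G| = 40, so by Lagrange every subgroup order divides 40. Divisors: 1, 2, 4, 5, 8, 10, 20, 40.
Subgroups by order — order 1: 1; order 2: 3; order 4: 3; order 5: 1; order 8: 1; order 10: 3; order 20: 3; order 40: 1.
Total: 1 + 3 + 3 + 1 + 1 + 3 + 3 + 1 = 16.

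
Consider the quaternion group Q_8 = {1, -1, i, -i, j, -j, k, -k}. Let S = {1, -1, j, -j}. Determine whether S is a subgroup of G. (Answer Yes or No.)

|S| = 4 divides |G| = 8, consistent with Lagrange.
S contains the identity, every element's inverse is in S, and S is closed under ·: it is a subgroup.
In fact S = ⟨j⟩.

Yes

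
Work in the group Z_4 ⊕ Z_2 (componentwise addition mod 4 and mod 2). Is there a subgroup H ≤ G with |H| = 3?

No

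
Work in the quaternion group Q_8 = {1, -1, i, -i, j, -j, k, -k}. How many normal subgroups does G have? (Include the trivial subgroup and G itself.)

6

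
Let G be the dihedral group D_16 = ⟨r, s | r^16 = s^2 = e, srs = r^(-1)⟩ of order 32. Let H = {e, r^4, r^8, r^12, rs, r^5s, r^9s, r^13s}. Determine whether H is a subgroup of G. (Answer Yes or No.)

Yes

|H| = 8 divides |G| = 32, consistent with Lagrange.
H contains the identity, every element's inverse is in H, and H is closed under ·: it is a subgroup.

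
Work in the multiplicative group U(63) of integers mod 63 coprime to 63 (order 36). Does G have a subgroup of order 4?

4 | 36. A subgroup of order 4 is {1, 8, 55, 62}.

Yes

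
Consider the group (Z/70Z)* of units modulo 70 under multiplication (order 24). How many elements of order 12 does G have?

The elements of order 12 are: 3, 17, 23, 33, 37, 47, 53, 67.
That's 8.

8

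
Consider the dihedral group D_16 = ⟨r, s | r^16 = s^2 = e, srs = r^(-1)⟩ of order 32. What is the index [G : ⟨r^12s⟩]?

16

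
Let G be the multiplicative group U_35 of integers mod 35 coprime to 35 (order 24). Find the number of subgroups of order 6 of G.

3

|G| = 24 and 6 | 24, so subgroups of order 6 are possible by Lagrange.
The subgroups of order 6 are: {1, 11, 16, 19, 24, 34}; {1, 6, 11, 16, 26, 31}; {1, 4, 9, 11, 16, 29}.
So G has 3 subgroups of order 6.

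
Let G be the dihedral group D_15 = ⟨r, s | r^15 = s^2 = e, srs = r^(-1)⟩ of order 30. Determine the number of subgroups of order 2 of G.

15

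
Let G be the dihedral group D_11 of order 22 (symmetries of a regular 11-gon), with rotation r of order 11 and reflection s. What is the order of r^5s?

2

Computing powers of r^5s: the smallest k with (r^5s)^k = e is k = 2.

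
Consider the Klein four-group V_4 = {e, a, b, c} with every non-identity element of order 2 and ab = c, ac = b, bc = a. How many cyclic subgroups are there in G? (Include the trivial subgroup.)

4

Group the elements of G by the cyclic subgroup they generate; each cyclic subgroup of order d accounts for φ(d) elements.
Cyclic subgroups by order — order 1: 1; order 2: 3.
Total: 4.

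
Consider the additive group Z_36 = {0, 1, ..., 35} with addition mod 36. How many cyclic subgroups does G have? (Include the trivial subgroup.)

A cyclic subgroup of order d is generated by each of its φ(d) elements of order d, so the cyclic subgroups of order d number (#elements of order d)/φ(d).
Cyclic subgroups by order — order 1: 1; order 2: 1; order 3: 1; order 4: 1; order 6: 1; order 9: 1; order 12: 1; order 18: 1; order 36: 1.
Total: 9.

9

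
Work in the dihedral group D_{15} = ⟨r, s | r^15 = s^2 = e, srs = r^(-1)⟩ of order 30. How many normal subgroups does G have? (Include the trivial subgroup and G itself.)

G has 28 subgroups. Checking conjugation-invariance by order — order 1: 1/1 normal; order 2: 0/15 normal; order 3: 1/1 normal; order 5: 1/1 normal; order 6: 0/5 normal; order 10: 0/3 normal; order 15: 1/1 normal; order 30: 1/1 normal.
Total normal subgroups: 5.

5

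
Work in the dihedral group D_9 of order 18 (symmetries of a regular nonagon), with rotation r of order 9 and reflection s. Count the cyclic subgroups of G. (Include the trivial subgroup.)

12

Each element a generates a cyclic subgroup ⟨a⟩; distinct elements may generate the same one (a cyclic group of order d has φ(d) generators).
Cyclic subgroups by order — order 1: 1; order 2: 9; order 3: 1; order 9: 1.
Total: 12.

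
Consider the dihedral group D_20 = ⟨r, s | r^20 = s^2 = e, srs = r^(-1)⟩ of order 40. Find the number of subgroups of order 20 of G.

|G| = 40 and 20 | 40, so subgroups of order 20 are possible by Lagrange.
The subgroups of order 20 are: {e, r, r^2, r^3, r^4, r^5, r^6, r^7, r^8, r^9, r^10, r^11, r^12, r^13, r^14, r^15, r^16, r^17, r^18, r^19}; {e, r^2, r^4, r^6, r^8, r^10, r^12, r^14, r^16, r^18, s, r^2s, r^4s, r^6s, r^8s, r^10s, r^12s, r^14s, r^16s, r^18s}; {e, r^2, r^4, r^6, r^8, r^10, r^12, r^14, r^16, r^18, rs, r^3s, r^5s, r^7s, r^9s, r^11s, r^13s, r^15s, r^17s, r^19s}.
So G has 3 subgroups of order 20.

3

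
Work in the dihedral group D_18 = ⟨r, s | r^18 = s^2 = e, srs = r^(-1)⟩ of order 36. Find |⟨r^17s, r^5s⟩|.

6

|⟨r^17s⟩| = 2 and |⟨r^5s⟩| = 2, so |H| is a multiple of lcm(2, 2) = 2 and divides |G| = 36.
Closing under the operation: H = {e, r^6, r^12, r^5s, r^11s, r^17s}, so |H| = 6.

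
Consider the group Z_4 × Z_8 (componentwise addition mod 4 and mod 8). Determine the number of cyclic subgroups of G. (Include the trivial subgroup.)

14

A cyclic subgroup of order d is generated by each of its φ(d) elements of order d, so the cyclic subgroups of order d number (#elements of order d)/φ(d).
Cyclic subgroups by order — order 1: 1; order 2: 3; order 4: 6; order 8: 4.
Total: 14.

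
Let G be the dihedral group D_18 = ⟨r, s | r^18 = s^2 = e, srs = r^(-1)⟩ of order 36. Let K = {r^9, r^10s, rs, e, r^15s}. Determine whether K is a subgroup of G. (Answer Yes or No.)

No

|K| = 5 does not divide |G| = 36, so by Lagrange K is not a subgroup.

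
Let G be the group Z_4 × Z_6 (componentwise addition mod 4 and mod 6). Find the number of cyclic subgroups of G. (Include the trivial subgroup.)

A cyclic subgroup of order d is generated by each of its φ(d) elements of order d, so the cyclic subgroups of order d number (#elements of order d)/φ(d).
Cyclic subgroups by order — order 1: 1; order 2: 3; order 3: 1; order 4: 2; order 6: 3; order 12: 2.
Total: 12.

12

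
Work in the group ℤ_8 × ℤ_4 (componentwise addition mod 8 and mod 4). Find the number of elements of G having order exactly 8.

An element (a,b) has order lcm(ord(a), ord(b)); count pairs with lcm equal to 8.
Enumerating gives 16 such elements.

16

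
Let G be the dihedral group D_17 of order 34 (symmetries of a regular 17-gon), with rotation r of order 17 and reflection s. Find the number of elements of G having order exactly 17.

Enumerating element orders in G gives 16 elements of order 17.

16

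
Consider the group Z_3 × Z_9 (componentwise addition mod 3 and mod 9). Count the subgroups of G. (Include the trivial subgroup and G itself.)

10

|G| = 27, so by Lagrange every subgroup order divides 27. Divisors: 1, 3, 9, 27.
Subgroups by order — order 1: 1; order 3: 4; order 9: 4; order 27: 1.
Total: 1 + 4 + 4 + 1 = 10.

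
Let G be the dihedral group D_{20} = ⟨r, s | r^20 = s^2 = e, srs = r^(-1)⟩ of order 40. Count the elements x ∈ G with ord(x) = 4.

The elements of order 4 are: r^5, r^15.
That's 2.

2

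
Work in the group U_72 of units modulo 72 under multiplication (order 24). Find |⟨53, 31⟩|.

|⟨53⟩| = 2 and |⟨31⟩| = 6, so |H| is a multiple of lcm(2, 6) = 6 and divides |G| = 24.
Closing under the operation: H = {1, 5, 7, 11, 25, 29, 31, 35, 49, 53, 55, 59}, so |H| = 12.

12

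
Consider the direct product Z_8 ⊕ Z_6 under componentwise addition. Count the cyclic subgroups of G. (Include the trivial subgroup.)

Group the elements of G by the cyclic subgroup they generate; each cyclic subgroup of order d accounts for φ(d) elements.
Cyclic subgroups by order — order 1: 1; order 2: 3; order 3: 1; order 4: 2; order 6: 3; order 8: 2; order 12: 2; order 24: 2.
Total: 16.

16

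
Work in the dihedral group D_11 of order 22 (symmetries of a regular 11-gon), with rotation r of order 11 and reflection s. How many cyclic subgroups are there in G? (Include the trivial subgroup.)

A cyclic subgroup of order d is generated by each of its φ(d) elements of order d, so the cyclic subgroups of order d number (#elements of order d)/φ(d).
Cyclic subgroups by order — order 1: 1; order 2: 11; order 11: 1.
Total: 13.

13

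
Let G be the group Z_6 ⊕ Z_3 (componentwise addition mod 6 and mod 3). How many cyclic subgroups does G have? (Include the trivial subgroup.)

10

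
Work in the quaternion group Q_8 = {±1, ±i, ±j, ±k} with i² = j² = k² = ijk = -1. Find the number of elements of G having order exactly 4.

6

The elements of order 4 are: i, -i, j, -j, k, -k.
That's 6.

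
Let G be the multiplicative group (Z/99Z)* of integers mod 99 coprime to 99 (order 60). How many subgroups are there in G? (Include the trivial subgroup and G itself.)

|G| = 60, so by Lagrange every subgroup order divides 60. Divisors: 1, 2, 3, 4, 5, 6, 10, 12, 15, 20, 30, 60.
Subgroups by order — order 1: 1; order 2: 3; order 3: 1; order 4: 1; order 5: 1; order 6: 3; order 10: 3; order 12: 1; order 15: 1; order 20: 1; order 30: 3; order 60: 1.
Total: 1 + 3 + 1 + 1 + 1 + 3 + 3 + 1 + 1 + 1 + 3 + 1 = 20.

20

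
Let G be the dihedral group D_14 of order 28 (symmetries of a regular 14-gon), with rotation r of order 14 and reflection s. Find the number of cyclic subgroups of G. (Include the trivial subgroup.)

Each element a generates a cyclic subgroup ⟨a⟩; distinct elements may generate the same one (a cyclic group of order d has φ(d) generators).
Cyclic subgroups by order — order 1: 1; order 2: 15; order 7: 1; order 14: 1.
Total: 18.

18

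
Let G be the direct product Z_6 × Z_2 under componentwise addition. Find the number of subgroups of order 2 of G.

3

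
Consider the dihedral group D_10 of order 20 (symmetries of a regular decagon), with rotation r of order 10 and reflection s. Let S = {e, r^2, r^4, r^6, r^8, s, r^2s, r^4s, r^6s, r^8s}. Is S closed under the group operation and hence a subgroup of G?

Yes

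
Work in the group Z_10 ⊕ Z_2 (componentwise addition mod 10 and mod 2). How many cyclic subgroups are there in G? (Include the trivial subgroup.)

8

Group the elements of G by the cyclic subgroup they generate; each cyclic subgroup of order d accounts for φ(d) elements.
Cyclic subgroups by order — order 1: 1; order 2: 3; order 5: 1; order 10: 3.
Total: 8.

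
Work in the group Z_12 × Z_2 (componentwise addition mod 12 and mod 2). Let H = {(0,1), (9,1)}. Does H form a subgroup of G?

The identity (0,0) ∉ H, so H is not a subgroup.

No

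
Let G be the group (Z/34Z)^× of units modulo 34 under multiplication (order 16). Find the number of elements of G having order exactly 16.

8

The elements of order 16 are: 3, 5, 7, 11, 23, 27, 29, 31.
That's 8.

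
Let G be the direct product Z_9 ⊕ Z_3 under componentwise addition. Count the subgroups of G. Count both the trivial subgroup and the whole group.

10

|G| = 27, so by Lagrange every subgroup order divides 27. Divisors: 1, 3, 9, 27.
Subgroups by order — order 1: 1; order 3: 4; order 9: 4; order 27: 1.
Total: 1 + 4 + 4 + 1 = 10.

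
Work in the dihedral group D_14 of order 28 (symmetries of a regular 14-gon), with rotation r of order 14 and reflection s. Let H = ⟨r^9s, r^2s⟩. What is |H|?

|⟨r^9s⟩| = 2 and |⟨r^2s⟩| = 2, so |H| is a multiple of lcm(2, 2) = 2 and divides |G| = 28.
Closing under the operation: H = {e, r^7, r^2s, r^9s}, so |H| = 4.

4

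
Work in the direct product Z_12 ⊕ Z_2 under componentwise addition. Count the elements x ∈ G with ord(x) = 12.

8

An element (a,b) has order lcm(ord(a), ord(b)); count pairs with lcm equal to 12.
Enumerating gives 8 such elements.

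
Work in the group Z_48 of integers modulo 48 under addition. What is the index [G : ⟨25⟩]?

1

|⟨25⟩| = 48 and |G| = 48.
By Lagrange, [G : H] = |G|/|H| = 48/48 = 1.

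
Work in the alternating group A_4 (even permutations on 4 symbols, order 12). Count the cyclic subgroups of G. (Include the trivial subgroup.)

A cyclic subgroup of order d is generated by each of its φ(d) elements of order d, so the cyclic subgroups of order d number (#elements of order d)/φ(d).
Cyclic subgroups by order — order 1: 1; order 2: 3; order 3: 4.
Total: 8.

8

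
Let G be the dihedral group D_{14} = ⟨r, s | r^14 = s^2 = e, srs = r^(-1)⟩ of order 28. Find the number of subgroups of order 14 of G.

|G| = 28 and 14 | 28, so subgroups of order 14 are possible by Lagrange.
The subgroups of order 14 are: {e, r, r^2, r^3, r^4, r^5, r^6, r^7, r^8, r^9, r^10, r^11, r^12, r^13}; {e, r^2, r^4, r^6, r^8, r^10, r^12, s, r^2s, r^4s, r^6s, r^8s, r^10s, r^12s}; {e, r^2, r^4, r^6, r^8, r^10, r^12, rs, r^3s, r^5s, r^7s, r^9s, r^11s, r^13s}.
So G has 3 subgroups of order 14.

3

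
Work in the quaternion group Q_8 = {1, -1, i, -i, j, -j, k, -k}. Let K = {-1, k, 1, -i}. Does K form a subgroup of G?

No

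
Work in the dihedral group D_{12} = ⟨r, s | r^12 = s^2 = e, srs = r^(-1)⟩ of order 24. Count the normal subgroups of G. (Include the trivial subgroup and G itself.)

9

G has 34 subgroups. Checking conjugation-invariance by order — order 1: 1/1 normal; order 2: 1/13 normal; order 3: 1/1 normal; order 4: 1/7 normal; order 6: 1/5 normal; order 8: 0/3 normal; order 12: 3/3 normal; order 24: 1/1 normal.
Total normal subgroups: 9.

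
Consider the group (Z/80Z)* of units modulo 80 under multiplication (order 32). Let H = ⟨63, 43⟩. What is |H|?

16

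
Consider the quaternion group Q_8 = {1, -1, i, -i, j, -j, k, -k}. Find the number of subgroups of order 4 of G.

3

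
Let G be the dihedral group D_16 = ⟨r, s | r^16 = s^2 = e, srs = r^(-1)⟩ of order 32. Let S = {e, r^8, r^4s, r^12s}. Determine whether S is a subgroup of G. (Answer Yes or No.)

|S| = 4 divides |G| = 32, consistent with Lagrange.
S contains the identity, every element's inverse is in S, and S is closed under ·: it is a subgroup.

Yes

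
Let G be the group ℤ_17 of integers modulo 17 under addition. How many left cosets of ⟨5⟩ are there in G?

1

|⟨5⟩| = 17 and |G| = 17.
By Lagrange, [G : H] = |G|/|H| = 17/17 = 1.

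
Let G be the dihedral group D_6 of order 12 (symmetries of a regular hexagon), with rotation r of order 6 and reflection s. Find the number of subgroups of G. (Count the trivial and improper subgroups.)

16

|G| = 12, so by Lagrange every subgroup order divides 12. Divisors: 1, 2, 3, 4, 6, 12.
Subgroups by order — order 1: 1; order 2: 7; order 3: 1; order 4: 3; order 6: 3; order 12: 1.
Total: 1 + 7 + 1 + 3 + 3 + 1 = 16.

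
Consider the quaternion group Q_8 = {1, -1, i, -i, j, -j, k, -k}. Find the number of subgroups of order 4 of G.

3

|G| = 8 and 4 | 8, so subgroups of order 4 are possible by Lagrange.
The subgroups of order 4 are: {1, -1, i, -i}; {1, -1, j, -j}; {1, -1, k, -k}.
So G has 3 subgroups of order 4.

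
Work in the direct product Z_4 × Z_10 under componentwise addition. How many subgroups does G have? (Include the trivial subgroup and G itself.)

|G| = 40, so by Lagrange every subgroup order divides 40. Divisors: 1, 2, 4, 5, 8, 10, 20, 40.
Subgroups by order — order 1: 1; order 2: 3; order 4: 3; order 5: 1; order 8: 1; order 10: 3; order 20: 3; order 40: 1.
Total: 1 + 3 + 3 + 1 + 1 + 3 + 3 + 1 = 16.

16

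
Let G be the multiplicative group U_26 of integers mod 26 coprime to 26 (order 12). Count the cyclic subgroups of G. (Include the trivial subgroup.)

6

Group the elements of G by the cyclic subgroup they generate; each cyclic subgroup of order d accounts for φ(d) elements.
Cyclic subgroups by order — order 1: 1; order 2: 1; order 3: 1; order 4: 1; order 6: 1; order 12: 1.
Total: 6.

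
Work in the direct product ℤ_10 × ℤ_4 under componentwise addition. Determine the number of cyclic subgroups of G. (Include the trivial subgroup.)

A cyclic subgroup of order d is generated by each of its φ(d) elements of order d, so the cyclic subgroups of order d number (#elements of order d)/φ(d).
Cyclic subgroups by order — order 1: 1; order 2: 3; order 4: 2; order 5: 1; order 10: 3; order 20: 2.
Total: 12.

12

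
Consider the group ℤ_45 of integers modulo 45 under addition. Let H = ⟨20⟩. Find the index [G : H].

5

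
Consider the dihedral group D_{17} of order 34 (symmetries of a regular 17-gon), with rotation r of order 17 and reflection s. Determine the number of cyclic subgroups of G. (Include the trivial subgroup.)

19

Each element a generates a cyclic subgroup ⟨a⟩; distinct elements may generate the same one (a cyclic group of order d has φ(d) generators).
Cyclic subgroups by order — order 1: 1; order 2: 17; order 17: 1.
Total: 19.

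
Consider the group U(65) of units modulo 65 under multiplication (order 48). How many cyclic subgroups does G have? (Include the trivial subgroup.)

Each element a generates a cyclic subgroup ⟨a⟩; distinct elements may generate the same one (a cyclic group of order d has φ(d) generators).
Cyclic subgroups by order — order 1: 1; order 2: 3; order 3: 1; order 4: 6; order 6: 3; order 12: 6.
Total: 20.

20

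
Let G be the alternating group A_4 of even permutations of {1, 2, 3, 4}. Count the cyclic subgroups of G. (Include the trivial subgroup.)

8

A cyclic subgroup of order d is generated by each of its φ(d) elements of order d, so the cyclic subgroups of order d number (#elements of order d)/φ(d).
Cyclic subgroups by order — order 1: 1; order 2: 3; order 3: 4.
Total: 8.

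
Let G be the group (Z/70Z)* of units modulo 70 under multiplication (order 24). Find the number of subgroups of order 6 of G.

|G| = 24 and 6 | 24, so subgroups of order 6 are possible by Lagrange.
The subgroups of order 6 are: {1, 11, 19, 51, 59, 69}; {1, 9, 11, 29, 39, 51}; {1, 11, 31, 41, 51, 61}.
So G has 3 subgroups of order 6.

3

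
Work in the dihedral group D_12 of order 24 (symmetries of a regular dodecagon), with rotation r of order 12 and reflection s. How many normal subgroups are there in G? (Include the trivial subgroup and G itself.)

9

G has 34 subgroups. Checking conjugation-invariance by order — order 1: 1/1 normal; order 2: 1/13 normal; order 3: 1/1 normal; order 4: 1/7 normal; order 6: 1/5 normal; order 8: 0/3 normal; order 12: 3/3 normal; order 24: 1/1 normal.
Total normal subgroups: 9.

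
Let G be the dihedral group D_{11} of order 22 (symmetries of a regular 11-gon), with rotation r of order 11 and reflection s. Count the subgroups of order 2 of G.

|G| = 22 and 2 | 22, so subgroups of order 2 are possible by Lagrange.
The subgroups of order 2 are: {e, r^10s}; {e, r^2s}; {e, r^3s}; {e, r^4s}; … (11 in all).
So G has 11 subgroups of order 2.

11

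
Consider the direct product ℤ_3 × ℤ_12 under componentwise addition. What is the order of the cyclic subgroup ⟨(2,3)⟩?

The order of (2,3) in Z_3 × Z_12 is lcm(ord(2) in Z_3, ord(3) in Z_12).
ord(2) = 3 and ord(3) = 4, so |⟨(2,3)⟩| = lcm(3, 4) = 12.

12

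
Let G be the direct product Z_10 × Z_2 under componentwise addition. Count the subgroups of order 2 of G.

3

|G| = 20 and 2 | 20, so subgroups of order 2 are possible by Lagrange.
The subgroups of order 2 are: {(0,0), (0,1)}; {(0,0), (5,0)}; {(0,0), (5,1)}.
So G has 3 subgroups of order 2.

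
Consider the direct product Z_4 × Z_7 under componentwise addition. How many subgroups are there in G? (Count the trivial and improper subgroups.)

|G| = 28, so by Lagrange every subgroup order divides 28. Divisors: 1, 2, 4, 7, 14, 28.
Subgroups by order — order 1: 1; order 2: 1; order 4: 1; order 7: 1; order 14: 1; order 28: 1.
Total: 1 + 1 + 1 + 1 + 1 + 1 = 6.

6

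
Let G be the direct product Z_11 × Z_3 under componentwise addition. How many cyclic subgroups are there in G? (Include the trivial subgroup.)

4

Each element a generates a cyclic subgroup ⟨a⟩; distinct elements may generate the same one (a cyclic group of order d has φ(d) generators).
Cyclic subgroups by order — order 1: 1; order 3: 1; order 11: 1; order 33: 1.
Total: 4.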